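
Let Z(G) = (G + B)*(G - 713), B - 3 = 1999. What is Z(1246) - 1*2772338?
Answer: -1041154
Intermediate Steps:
B = 2002 (B = 3 + 1999 = 2002)
Z(G) = (-713 + G)*(2002 + G) (Z(G) = (G + 2002)*(G - 713) = (2002 + G)*(-713 + G) = (-713 + G)*(2002 + G))
Z(1246) - 1*2772338 = (-1427426 + 1246² + 1289*1246) - 1*2772338 = (-1427426 + 1552516 + 1606094) - 2772338 = 1731184 - 2772338 = -1041154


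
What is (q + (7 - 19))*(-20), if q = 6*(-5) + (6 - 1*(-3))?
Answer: 660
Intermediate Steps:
q = -21 (q = -30 + (6 + 3) = -30 + 9 = -21)
(q + (7 - 19))*(-20) = (-21 + (7 - 19))*(-20) = (-21 - 12)*(-20) = -33*(-20) = 660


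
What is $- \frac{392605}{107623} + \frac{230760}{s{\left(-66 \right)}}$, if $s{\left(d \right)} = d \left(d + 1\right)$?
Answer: $\frac{771693601}{15390089} \approx 50.142$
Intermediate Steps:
$s{\left(d \right)} = d \left(1 + d\right)$
$- \frac{392605}{107623} + \frac{230760}{s{\left(-66 \right)}} = - \frac{392605}{107623} + \frac{230760}{\left(-66\right) \left(1 - 66\right)} = \left(-392605\right) \frac{1}{107623} + \frac{230760}{\left(-66\right) \left(-65\right)} = - \frac{392605}{107623} + \frac{230760}{4290} = - \frac{392605}{107623} + 230760 \cdot \frac{1}{4290} = - \frac{392605}{107623} + \frac{7692}{143} = \frac{771693601}{15390089}$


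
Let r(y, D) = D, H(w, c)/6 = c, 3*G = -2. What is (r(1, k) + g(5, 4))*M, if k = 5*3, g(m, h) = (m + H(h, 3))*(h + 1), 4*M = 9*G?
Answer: -195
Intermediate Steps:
G = -⅔ (G = (⅓)*(-2) = -⅔ ≈ -0.66667)
H(w, c) = 6*c
M = -3/2 (M = (9*(-⅔))/4 = (¼)*(-6) = -3/2 ≈ -1.5000)
g(m, h) = (1 + h)*(18 + m) (g(m, h) = (m + 6*3)*(h + 1) = (m + 18)*(1 + h) = (18 + m)*(1 + h) = (1 + h)*(18 + m))
k = 15
(r(1, k) + g(5, 4))*M = (15 + (18 + 5 + 18*4 + 4*5))*(-3/2) = (15 + (18 + 5 + 72 + 20))*(-3/2) = (15 + 115)*(-3/2) = 130*(-3/2) = -195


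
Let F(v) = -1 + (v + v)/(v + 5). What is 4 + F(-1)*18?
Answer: -23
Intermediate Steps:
F(v) = -1 + 2*v/(5 + v) (F(v) = -1 + (2*v)/(5 + v) = -1 + 2*v/(5 + v))
4 + F(-1)*18 = 4 + ((-5 - 1)/(5 - 1))*18 = 4 + (-6/4)*18 = 4 + ((¼)*(-6))*18 = 4 - 3/2*18 = 4 - 27 = -23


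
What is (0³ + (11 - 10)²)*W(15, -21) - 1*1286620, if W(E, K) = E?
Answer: -1286605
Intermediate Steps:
(0³ + (11 - 10)²)*W(15, -21) - 1*1286620 = (0³ + (11 - 10)²)*15 - 1*1286620 = (0 + 1²)*15 - 1286620 = (0 + 1)*15 - 1286620 = 1*15 - 1286620 = 15 - 1286620 = -1286605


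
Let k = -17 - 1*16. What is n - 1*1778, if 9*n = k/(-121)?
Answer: -58673/33 ≈ -1778.0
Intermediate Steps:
k = -33 (k = -17 - 16 = -33)
n = 1/33 (n = (-33/(-121))/9 = (-1/121*(-33))/9 = (⅑)*(3/11) = 1/33 ≈ 0.030303)
n - 1*1778 = 1/33 - 1*1778 = 1/33 - 1778 = -58673/33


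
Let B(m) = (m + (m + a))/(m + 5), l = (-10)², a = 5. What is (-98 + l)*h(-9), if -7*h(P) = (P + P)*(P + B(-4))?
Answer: -432/7 ≈ -61.714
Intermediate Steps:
l = 100
B(m) = (5 + 2*m)/(5 + m) (B(m) = (m + (m + 5))/(m + 5) = (m + (5 + m))/(5 + m) = (5 + 2*m)/(5 + m))
h(P) = -2*P*(-3 + P)/7 (h(P) = -(P + P)*(P + (5 + 2*(-4))/(5 - 4))/7 = -2*P*(P + (5 - 8)/1)/7 = -2*P*(P + 1*(-3))/7 = -2*P*(P - 3)/7 = -2*P*(-3 + P)/7)
(-98 + l)*h(-9) = (-98 + 100)*((2/7)*(-9)*(3 - 1*(-9))) = 2*((2/7)*(-9)*(3 + 9)) = 2*((2/7)*(-9)*12) = 2*(-216/7) = -432/7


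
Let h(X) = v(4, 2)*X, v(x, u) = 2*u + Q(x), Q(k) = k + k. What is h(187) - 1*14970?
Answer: -12726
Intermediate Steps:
Q(k) = 2*k
v(x, u) = 2*u + 2*x
h(X) = 12*X (h(X) = (2*2 + 2*4)*X = (4 + 8)*X = 12*X)
h(187) - 1*14970 = 12*187 - 1*14970 = 2244 - 14970 = -12726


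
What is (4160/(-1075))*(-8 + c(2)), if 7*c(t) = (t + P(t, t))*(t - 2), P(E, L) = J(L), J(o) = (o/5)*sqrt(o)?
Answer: 6656/215 ≈ 30.958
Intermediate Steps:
J(o) = o**(3/2)/5 (J(o) = (o*(1/5))*sqrt(o) = (o/5)*sqrt(o) = o**(3/2)/5)
P(E, L) = L**(3/2)/5
c(t) = (-2 + t)*(t + t**(3/2)/5)/7 (c(t) = ((t + t**(3/2)/5)*(t - 2))/7 = ((t + t**(3/2)/5)*(-2 + t))/7 = ((-2 + t)*(t + t**(3/2)/5))/7 = (-2 + t)*(t + t**(3/2)/5)/7)
(4160/(-1075))*(-8 + c(2)) = (4160/(-1075))*(-8 + (-2/7*2 - 4*sqrt(2)/35 + (1/7)*2**2 + 2**(5/2)/35)) = (4160*(-1/1075))*(-8 + (-4/7 - 4*sqrt(2)/35 + (1/7)*4 + (4*sqrt(2))/35)) = -832*(-8 + (-4/7 - 4*sqrt(2)/35 + 4/7 + 4*sqrt(2)/35))/215 = -832*(-8 + 0)/215 = -832/215*(-8) = 6656/215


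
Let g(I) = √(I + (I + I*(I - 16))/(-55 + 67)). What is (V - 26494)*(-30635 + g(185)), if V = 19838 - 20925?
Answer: 844943935 - 27581*√101010/6 ≈ 8.4348e+8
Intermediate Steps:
V = -1087
g(I) = √(13*I/12 + I*(-16 + I)/12) (g(I) = √(I + (I + I*(-16 + I))/12) = √(I + (I + I*(-16 + I))*(1/12)) = √(I + (I/12 + I*(-16 + I)/12)) = √(13*I/12 + I*(-16 + I)/12))
(V - 26494)*(-30635 + g(185)) = (-1087 - 26494)*(-30635 + √3*√(185*(-3 + 185))/6) = -27581*(-30635 + √3*√(185*182)/6) = -27581*(-30635 + √3*√33670/6) = -27581*(-30635 + √101010/6) = 844943935 - 27581*√101010/6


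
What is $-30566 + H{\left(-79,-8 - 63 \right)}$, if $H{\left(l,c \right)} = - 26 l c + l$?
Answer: $-176479$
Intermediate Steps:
$H{\left(l,c \right)} = l - 26 c l$ ($H{\left(l,c \right)} = - 26 c l + l = l - 26 c l$)
$-30566 + H{\left(-79,-8 - 63 \right)} = -30566 - 79 \left(1 - 26 \left(-8 - 63\right)\right) = -30566 - 79 \left(1 - -1846\right) = -30566 - 79 \left(1 + 1846\right) = -30566 - 145913 = -176479$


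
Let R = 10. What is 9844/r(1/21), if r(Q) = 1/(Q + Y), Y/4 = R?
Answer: 8278804/21 ≈ 3.9423e+5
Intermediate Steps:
Y = 40 (Y = 4*10 = 40)
r(Q) = 1/(40 + Q) (r(Q) = 1/(Q + 40) = 1/(40 + Q))
9844/r(1/21) = 9844/(1/(40 + 1/21)) = 9844/(1/(841/21)) = 9844/(21/841) = 9844*(841/21) = 8278804/21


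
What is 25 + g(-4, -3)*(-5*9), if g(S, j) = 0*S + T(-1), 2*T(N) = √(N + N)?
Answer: 25 - 45*I*√2/2 ≈ 25.0 - 31.82*I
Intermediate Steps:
T(N) = √2*√N/2 (T(N) = √(N + N)/2 = √(2*N)/2 = (√2*√N)/2 = √2*√N/2)
g(S, j) = I*√2/2 (g(S, j) = 0*S + √2*√(-1)/2 = 0 + √2*I/2 = 0 + I*√2/2 = I*√2/2)
25 + g(-4, -3)*(-5*9) = 25 + (I*√2/2)*(-5*9) = 25 + (I*√2/2)*(-45) = 25 - 45*I*√2/2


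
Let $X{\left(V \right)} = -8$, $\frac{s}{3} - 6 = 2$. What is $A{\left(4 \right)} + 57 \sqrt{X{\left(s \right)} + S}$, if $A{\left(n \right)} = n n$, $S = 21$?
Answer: $16 + 57 \sqrt{13} \approx 221.52$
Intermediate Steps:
$s = 24$ ($s = 18 + 3 \cdot 2 = 18 + 6 = 24$)
$A{\left(n \right)} = n^{2}$
$A{\left(4 \right)} + 57 \sqrt{X{\left(s \right)} + S} = 4^{2} + 57 \sqrt{-8 + 21} = 16 + 57 \sqrt{13}$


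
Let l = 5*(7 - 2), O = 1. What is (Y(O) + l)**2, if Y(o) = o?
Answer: 676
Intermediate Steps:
l = 25 (l = 5*5 = 25)
(Y(O) + l)**2 = (1 + 25)**2 = 26**2 = 676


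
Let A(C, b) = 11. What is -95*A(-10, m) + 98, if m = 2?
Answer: -947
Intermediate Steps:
-95*A(-10, m) + 98 = -95*11 + 98 = -1045 + 98 = -947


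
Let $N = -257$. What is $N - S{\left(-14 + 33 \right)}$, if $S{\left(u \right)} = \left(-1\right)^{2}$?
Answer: $-258$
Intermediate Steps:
$S{\left(u \right)} = 1$
$N - S{\left(-14 + 33 \right)} = -257 - 1 = -258$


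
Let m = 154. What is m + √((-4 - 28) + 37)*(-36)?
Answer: 154 - 36*√5 ≈ 73.502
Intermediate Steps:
m + √((-4 - 28) + 37)*(-36) = 154 + √((-4 - 28) + 37)*(-36) = 154 + √(-32 + 37)*(-36) = 154 + √5*(-36) = 154 - 36*√5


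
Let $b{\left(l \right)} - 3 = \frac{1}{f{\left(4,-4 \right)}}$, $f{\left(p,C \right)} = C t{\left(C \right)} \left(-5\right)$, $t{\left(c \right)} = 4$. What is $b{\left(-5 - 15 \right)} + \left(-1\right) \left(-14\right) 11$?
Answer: $\frac{12561}{80} \approx 157.01$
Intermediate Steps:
$f{\left(p,C \right)} = - 20 C$ ($f{\left(p,C \right)} = C 4 \left(-5\right) = 4 C \left(-5\right) = - 20 C$)
$b{\left(l \right)} = \frac{241}{80}$ ($b{\left(l \right)} = 3 + \frac{1}{\left(-20\right) \left(-4\right)} = 3 + \frac{1}{80} = \frac{241}{80}$)
$b{\left(-5 - 15 \right)} + \left(-1\right) \left(-14\right) 11 = \frac{241}{80} + \left(-1\right) \left(-14\right) 11 = \frac{241}{80} + 14 \cdot 11 = \frac{241}{80} + 154 = \frac{12561}{80}$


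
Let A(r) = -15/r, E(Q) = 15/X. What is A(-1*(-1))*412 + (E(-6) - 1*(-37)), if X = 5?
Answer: -6140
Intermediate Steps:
E(Q) = 3 (E(Q) = 15/5 = 15*(⅕) = 3)
A(-1*(-1))*412 + (E(-6) - 1*(-37)) = -15/((-1*(-1)))*412 + (3 - 1*(-37)) = -15/1*412 + (3 + 37) = -15*1*412 + 40 = -15*412 + 40 = -6180 + 40 = -6140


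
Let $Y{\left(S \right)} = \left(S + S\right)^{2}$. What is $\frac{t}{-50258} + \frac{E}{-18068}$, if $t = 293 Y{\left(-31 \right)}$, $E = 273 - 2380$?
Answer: $- \frac{10121975125}{454030772} \approx -22.294$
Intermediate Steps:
$Y{\left(S \right)} = 4 S^{2}$ ($Y{\left(S \right)} = \left(2 S\right)^{2} = 4 S^{2}$)
$E = -2107$ ($E = 273 - 2380 = -2107$)
$t = 1126292$ ($t = 293 \cdot 4 \left(-31\right)^{2} = 293 \cdot 4 \cdot 961 = 293 \cdot 3844 = 1126292$)
$\frac{t}{-50258} + \frac{E}{-18068} = \frac{1126292}{-50258} - \frac{2107}{-18068} = 1126292 \left(- \frac{1}{50258}\right) - - \frac{2107}{18068} = - \frac{563146}{25129} + \frac{2107}{18068} = - \frac{10121975125}{454030772}$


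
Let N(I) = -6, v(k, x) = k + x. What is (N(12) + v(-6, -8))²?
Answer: 400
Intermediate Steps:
(N(12) + v(-6, -8))² = (-6 + (-6 - 8))² = (-6 - 14)² = (-20)² = 400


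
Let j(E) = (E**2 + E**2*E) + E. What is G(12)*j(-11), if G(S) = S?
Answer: -14652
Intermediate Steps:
j(E) = E + E**2 + E**3 (j(E) = (E**2 + E**3) + E = E + E**2 + E**3)
G(12)*j(-11) = 12*(-11*(1 - 11 + (-11)**2)) = 12*(-11*(1 - 11 + 121)) = 12*(-11*111) = 12*(-1221) = -14652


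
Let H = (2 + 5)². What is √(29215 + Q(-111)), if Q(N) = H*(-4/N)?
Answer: √359979771/111 ≈ 170.93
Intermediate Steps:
H = 49 (H = 7² = 49)
Q(N) = -196/N (Q(N) = 49*(-4/N) = -196/N)
√(29215 + Q(-111)) = √(29215 - 196/(-111)) = √(29215 - 196*(-1/111)) = √(29215 + 196/111) = √(3243061/111) = √359979771/111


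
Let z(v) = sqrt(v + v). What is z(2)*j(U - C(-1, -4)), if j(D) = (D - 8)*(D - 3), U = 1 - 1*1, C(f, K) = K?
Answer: -8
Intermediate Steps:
U = 0 (U = 1 - 1 = 0)
z(v) = sqrt(2)*sqrt(v) (z(v) = sqrt(2*v) = sqrt(2)*sqrt(v))
j(D) = (-8 + D)*(-3 + D)
z(2)*j(U - C(-1, -4)) = (sqrt(2)*sqrt(2))*(24 + (0 - 1*(-4))**2 - 11*(0 - 1*(-4))) = 2*(24 + (0 + 4)**2 - 11*(0 + 4)) = 2*(24 + 4**2 - 11*4) = 2*(24 + 16 - 44) = 2*(-4) = -8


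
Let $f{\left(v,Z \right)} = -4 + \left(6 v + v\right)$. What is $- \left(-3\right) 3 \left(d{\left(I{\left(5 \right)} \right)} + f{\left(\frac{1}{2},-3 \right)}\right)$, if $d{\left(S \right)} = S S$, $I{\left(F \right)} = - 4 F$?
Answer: $\frac{7191}{2} \approx 3595.5$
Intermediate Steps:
$f{\left(v,Z \right)} = -4 + 7 v$
$d{\left(S \right)} = S^{2}$
$- \left(-3\right) 3 \left(d{\left(I{\left(5 \right)} \right)} + f{\left(\frac{1}{2},-3 \right)}\right) = - \left(-3\right) 3 \left(\left(\left(-4\right) 5\right)^{2} - \left(4 - \frac{7}{2}\right)\right) = - \left(-9\right) \left(\left(-20\right)^{2} + \left(-4 + 7 \cdot \frac{1}{2}\right)\right) = - \left(-9\right) \left(400 + \left(-4 + \frac{7}{2}\right)\right) = - \left(-9\right) \left(400 - \frac{1}{2}\right) = - \frac{\left(-9\right) 799}{2} = \left(-1\right) \left(- \frac{7191}{2}\right) = \frac{7191}{2}$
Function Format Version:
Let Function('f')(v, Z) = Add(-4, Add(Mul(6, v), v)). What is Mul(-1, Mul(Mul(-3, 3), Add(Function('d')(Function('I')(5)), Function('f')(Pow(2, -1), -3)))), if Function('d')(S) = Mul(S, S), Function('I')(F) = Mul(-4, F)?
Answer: Rational(7191, 2) ≈ 3595.5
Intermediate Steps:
Function('f')(v, Z) = Add(-4, Mul(7, v))
Function('d')(S) = Pow(S, 2)
Mul(-1, Mul(Mul(-3, 3), Add(Function('d')(Function('I')(5)), Function('f')(Pow(2, -1), -3)))) = Mul(-1, Mul(Mul(-3, 3), Add(Pow(Mul(-4, 5), 2), Add(-4, Mul(7, Pow(2, -1)))))) = Mul(-1, Mul(-9, Add(Pow(-20, 2), Add(-4, Mul(7, Rational(1, 2)))))) = Mul(-1, Mul(-9, Add(400, Add(-4, Rational(7, 2))))) = Mul(-1, Mul(-9, Add(400, Rational(-1, 2)))) = Mul(-1, Mul(-9, Rational(799, 2))) = Mul(-1, Rational(-7191, 2)) = Rational(7191, 2)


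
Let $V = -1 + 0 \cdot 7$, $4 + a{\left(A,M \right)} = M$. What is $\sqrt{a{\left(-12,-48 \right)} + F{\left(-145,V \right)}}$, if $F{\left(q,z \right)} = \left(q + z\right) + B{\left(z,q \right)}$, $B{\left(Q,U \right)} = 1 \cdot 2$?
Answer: $14 i \approx 14.0 i$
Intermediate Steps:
$a{\left(A,M \right)} = -4 + M$
$V = -1$ ($V = -1 + 0 = -1$)
$B{\left(Q,U \right)} = 2$
$F{\left(q,z \right)} = 2 + q + z$ ($F{\left(q,z \right)} = \left(q + z\right) + 2 = 2 + q + z$)
$\sqrt{a{\left(-12,-48 \right)} + F{\left(-145,V \right)}} = \sqrt{\left(-4 - 48\right) - 144} = \sqrt{-52 - 144} = \sqrt{-196} = 14 i$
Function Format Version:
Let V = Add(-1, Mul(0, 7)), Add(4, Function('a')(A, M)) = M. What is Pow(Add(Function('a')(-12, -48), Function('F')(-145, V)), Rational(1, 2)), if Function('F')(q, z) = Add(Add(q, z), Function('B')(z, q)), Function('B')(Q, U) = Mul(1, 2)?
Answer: Mul(14, I) ≈ Mul(14.000, I)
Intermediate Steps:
Function('a')(A, M) = Add(-4, M)
V = -1 (V = Add(-1, 0) = -1)
Function('B')(Q, U) = 2
Function('F')(q, z) = Add(2, q, z) (Function('F')(q, z) = Add(Add(q, z), 2) = Add(2, q, z))
Pow(Add(Function('a')(-12, -48), Function('F')(-145, V)), Rational(1, 2)) = Pow(Add(Add(-4, -48), Add(2, -145, -1)), Rational(1, 2)) = Pow(Add(-52, -144), Rational(1, 2)) = Pow(-196, Rational(1, 2)) = Mul(14, I)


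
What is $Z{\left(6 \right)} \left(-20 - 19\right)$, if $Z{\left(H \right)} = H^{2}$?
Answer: $-1404$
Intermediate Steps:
$Z{\left(6 \right)} \left(-20 - 19\right) = 6^{2} \left(-20 - 19\right) = 36 \left(-39\right) = -1404$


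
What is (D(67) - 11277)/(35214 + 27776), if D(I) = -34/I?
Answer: -755593/4220330 ≈ -0.17904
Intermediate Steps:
(D(67) - 11277)/(35214 + 27776) = (-34/67 - 11277)/(35214 + 27776) = (-34*1/67 - 11277)/62990 = (-34/67 - 11277)*(1/62990) = -755593/67*1/62990 = -755593/4220330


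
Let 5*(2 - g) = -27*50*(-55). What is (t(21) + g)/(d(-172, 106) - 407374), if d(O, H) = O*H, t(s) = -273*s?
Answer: 20581/425606 ≈ 0.048357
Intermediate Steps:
d(O, H) = H*O
g = -14848 (g = 2 - (-27*50)*(-55)/5 = 2 - (-270)*(-55) = 2 - ⅕*74250 = 2 - 14850 = -14848)
(t(21) + g)/(d(-172, 106) - 407374) = (-273*21 - 14848)/(106*(-172) - 407374) = (-5733 - 14848)/(-18232 - 407374) = -20581/(-425606) = -20581*(-1/425606) = 20581/425606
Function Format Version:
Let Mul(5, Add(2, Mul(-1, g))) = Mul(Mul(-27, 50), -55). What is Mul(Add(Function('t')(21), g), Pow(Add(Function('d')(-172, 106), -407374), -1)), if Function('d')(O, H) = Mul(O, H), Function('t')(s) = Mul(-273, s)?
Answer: Rational(20581, 425606) ≈ 0.048357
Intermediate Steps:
Function('d')(O, H) = Mul(H, O)
g = -14848 (g = Add(2, Mul(Rational(-1, 5), Mul(Mul(-27, 50), -55))) = Add(2, Mul(Rational(-1, 5), Mul(-1350, -55))) = Add(2, Mul(Rational(-1, 5), 74250)) = Add(2, -14850) = -14848)
Mul(Add(Function('t')(21), g), Pow(Add(Function('d')(-172, 106), -407374), -1)) = Mul(Add(Mul(-273, 21), -14848), Pow(Add(Mul(106, -172), -407374), -1)) = Mul(Add(-5733, -14848), Pow(Add(-18232, -407374), -1)) = Mul(-20581, Pow(-425606, -1)) = Mul(-20581, Rational(-1, 425606)) = Rational(20581, 425606)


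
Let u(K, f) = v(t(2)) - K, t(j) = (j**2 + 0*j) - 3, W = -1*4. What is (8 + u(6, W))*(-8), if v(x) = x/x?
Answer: -24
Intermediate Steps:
W = -4
t(j) = -3 + j**2 (t(j) = (j**2 + 0) - 3 = j**2 - 3 = -3 + j**2)
v(x) = 1
u(K, f) = 1 - K
(8 + u(6, W))*(-8) = (8 + (1 - 1*6))*(-8) = (8 + (1 - 6))*(-8) = (8 - 5)*(-8) = 3*(-8) = -24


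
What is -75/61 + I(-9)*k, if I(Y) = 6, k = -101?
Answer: -37041/61 ≈ -607.23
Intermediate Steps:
-75/61 + I(-9)*k = -75/61 + 6*(-101) = -75/61 - 606 = -37041/61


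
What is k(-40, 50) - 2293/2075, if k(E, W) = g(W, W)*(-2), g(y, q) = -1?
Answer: 1857/2075 ≈ 0.89494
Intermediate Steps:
k(E, W) = 2 (k(E, W) = -1*(-2) = 2)
k(-40, 50) - 2293/2075 = 2 - 2293/2075 = 1857/2075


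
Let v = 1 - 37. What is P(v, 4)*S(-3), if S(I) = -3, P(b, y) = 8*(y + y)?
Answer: -192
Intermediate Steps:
v = -36
P(b, y) = 16*y (P(b, y) = 8*(2*y) = 16*y)
P(v, 4)*S(-3) = (16*4)*(-3) = 64*(-3) = -192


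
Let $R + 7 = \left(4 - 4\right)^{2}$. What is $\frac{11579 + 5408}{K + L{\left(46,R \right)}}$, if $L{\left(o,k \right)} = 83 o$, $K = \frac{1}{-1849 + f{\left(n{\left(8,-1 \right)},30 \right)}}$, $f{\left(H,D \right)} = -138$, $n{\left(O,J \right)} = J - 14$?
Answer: $\frac{33753169}{7586365} \approx 4.4492$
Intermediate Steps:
$n{\left(O,J \right)} = -14 + J$
$R = -7$ ($R = -7 + \left(4 - 4\right)^{2} = -7 + 0^{2} = -7 + 0 = -7$)
$K = - \frac{1}{1987}$ ($K = \frac{1}{-1849 - 138} = \frac{1}{-1987} = - \frac{1}{1987} \approx -0.00050327$)
$\frac{11579 + 5408}{K + L{\left(46,R \right)}} = \frac{11579 + 5408}{- \frac{1}{1987} + 83 \cdot 46} = \frac{16987}{- \frac{1}{1987} + 3818} = \frac{16987}{\frac{7586365}{1987}} = 16987 \cdot \frac{1987}{7586365} = \frac{33753169}{7586365}$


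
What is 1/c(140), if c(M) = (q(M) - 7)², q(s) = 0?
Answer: 1/49 ≈ 0.020408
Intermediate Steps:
c(M) = 49 (c(M) = (0 - 7)² = (-7)² = 49)
1/c(140) = 1/49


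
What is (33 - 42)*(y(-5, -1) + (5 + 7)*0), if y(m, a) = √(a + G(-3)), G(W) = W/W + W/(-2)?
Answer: -9*√6/2 ≈ -11.023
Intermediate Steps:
G(W) = 1 - W/2 (G(W) = 1 + W*(-½) = 1 - W/2)
y(m, a) = √(5/2 + a) (y(m, a) = √(a + (1 - ½*(-3))) = √(a + (1 + 3/2)) = √(a + 5/2) = √(5/2 + a))
(33 - 42)*(y(-5, -1) + (5 + 7)*0) = (33 - 42)*(√(10 + 4*(-1))/2 + (5 + 7)*0) = -9*(√(10 - 4)/2 + 12*0) = -9*(√6/2 + 0) = -9*√6/2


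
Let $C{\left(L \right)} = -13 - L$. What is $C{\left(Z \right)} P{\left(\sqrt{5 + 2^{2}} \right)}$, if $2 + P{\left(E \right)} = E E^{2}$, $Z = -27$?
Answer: $350$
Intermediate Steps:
$P{\left(E \right)} = -2 + E^{3}$ ($P{\left(E \right)} = -2 + E E^{2} = -2 + E^{3}$)
$C{\left(Z \right)} P{\left(\sqrt{5 + 2^{2}} \right)} = \left(-13 - -27\right) \left(-2 + \left(\sqrt{5 + 2^{2}}\right)^{3}\right) = \left(-13 + 27\right) \left(-2 + \left(\sqrt{5 + 4}\right)^{3}\right) = 14 \left(-2 + \left(\sqrt{9}\right)^{3}\right) = 14 \left(-2 + 3^{3}\right) = 14 \left(-2 + 27\right) = 14 \cdot 25 = 350$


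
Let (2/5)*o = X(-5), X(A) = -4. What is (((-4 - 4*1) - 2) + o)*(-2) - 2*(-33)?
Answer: 106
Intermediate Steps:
o = -10 (o = (5/2)*(-4) = -10)
(((-4 - 4*1) - 2) + o)*(-2) - 2*(-33) = (((-4 - 4*1) - 2) - 10)*(-2) - 2*(-33) = (((-4 - 4) - 2) - 10)*(-2) + 66 = ((-8 - 2) - 10)*(-2) + 66 = (-10 - 10)*(-2) + 66 = -20*(-2) + 66 = 40 + 66 = 106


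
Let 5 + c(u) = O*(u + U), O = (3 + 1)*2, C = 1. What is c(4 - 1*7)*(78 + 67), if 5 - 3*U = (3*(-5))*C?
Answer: 10585/3 ≈ 3528.3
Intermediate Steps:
U = 20/3 (U = 5/3 - 3*(-5)/3 = 5/3 - (-5) = 5/3 - 1/3*(-15) = 5/3 + 5 = 20/3 ≈ 6.6667)
O = 8 (O = 4*2 = 8)
c(u) = 145/3 + 8*u (c(u) = -5 + 8*(u + 20/3) = -5 + 8*(20/3 + u) = -5 + (160/3 + 8*u) = 145/3 + 8*u)
c(4 - 1*7)*(78 + 67) = (145/3 + 8*(4 - 1*7))*(78 + 67) = (145/3 + 8*(4 - 7))*145 = (145/3 + 8*(-3))*145 = (145/3 - 24)*145 = (73/3)*145 = 10585/3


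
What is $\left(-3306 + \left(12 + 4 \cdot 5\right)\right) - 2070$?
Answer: $-5344$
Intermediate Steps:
$\left(-3306 + \left(12 + 4 \cdot 5\right)\right) - 2070 = \left(-3306 + \left(12 + 20\right)\right) - 2070 = \left(-3306 + 32\right) - 2070 = -3274 - 2070 = -5344$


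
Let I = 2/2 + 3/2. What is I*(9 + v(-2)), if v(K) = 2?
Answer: 55/2 ≈ 27.500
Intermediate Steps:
I = 5/2 (I = 2*(½) + 3*(½) = 1 + 3/2 = 5/2 ≈ 2.5000)
I*(9 + v(-2)) = 5*(9 + 2)/2 = (5/2)*11 = 55/2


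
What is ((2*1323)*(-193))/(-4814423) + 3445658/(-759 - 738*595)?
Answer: -16364223704152/2117715430587 ≈ -7.7273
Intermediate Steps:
((2*1323)*(-193))/(-4814423) + 3445658/(-759 - 738*595) = (2646*(-193))*(-1/4814423) + 3445658/(-759 - 439110) = -510678*(-1/4814423) + 3445658/(-439869) = 510678/4814423 + 3445658*(-1/439869) = 510678/4814423 - 3445658/439869 = -16364223704152/2117715430587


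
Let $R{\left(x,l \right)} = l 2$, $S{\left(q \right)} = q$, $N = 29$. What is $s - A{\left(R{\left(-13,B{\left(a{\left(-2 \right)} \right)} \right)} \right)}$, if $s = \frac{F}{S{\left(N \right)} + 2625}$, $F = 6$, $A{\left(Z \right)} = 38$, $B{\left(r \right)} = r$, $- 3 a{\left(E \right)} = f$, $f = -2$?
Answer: $- \frac{50423}{1327} \approx -37.998$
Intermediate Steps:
$a{\left(E \right)} = \frac{2}{3}$ ($a{\left(E \right)} = \left(- \frac{1}{3}\right) \left(-2\right) = \frac{2}{3}$)
$R{\left(x,l \right)} = 2 l$
$s = \frac{3}{1327}$ ($s = \frac{6}{29 + 2625} = \frac{6}{2654} = 6 \cdot \frac{1}{2654} = \frac{3}{1327} \approx 0.0022607$)
$s - A{\left(R{\left(-13,B{\left(a{\left(-2 \right)} \right)} \right)} \right)} = \frac{3}{1327} - 38 = - \frac{50423}{1327}$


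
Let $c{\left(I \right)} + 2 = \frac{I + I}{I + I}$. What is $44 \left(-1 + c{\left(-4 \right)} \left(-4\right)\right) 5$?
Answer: $660$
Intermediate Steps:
$c{\left(I \right)} = -1$ ($c{\left(I \right)} = -2 + \frac{I + I}{I + I} = -2 + \frac{2 I}{2 I} = -2 + 2 I \frac{1}{2 I} = -2 + 1 = -1$)
$44 \left(-1 + c{\left(-4 \right)} \left(-4\right)\right) 5 = 44 \left(-1 - -4\right) 5 = 44 \left(-1 + 4\right) 5 = 44 \cdot 3 \cdot 5 = 132 \cdot 5 = 660$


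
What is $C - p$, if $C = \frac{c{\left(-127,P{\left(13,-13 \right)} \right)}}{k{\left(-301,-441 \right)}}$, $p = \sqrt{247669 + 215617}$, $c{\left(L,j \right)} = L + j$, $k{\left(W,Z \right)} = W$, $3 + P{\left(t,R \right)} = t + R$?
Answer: $\frac{130}{301} - \sqrt{463286} \approx -680.22$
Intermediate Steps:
$P{\left(t,R \right)} = -3 + R + t$ ($P{\left(t,R \right)} = -3 + \left(t + R\right) = -3 + \left(R + t\right) = -3 + R + t$)
$p = \sqrt{463286} \approx 680.65$
$C = \frac{130}{301}$ ($C = \frac{-127 - 3}{-301} = \left(-127 - 3\right) \left(- \frac{1}{301}\right) = \left(-130\right) \left(- \frac{1}{301}\right) = \frac{130}{301} \approx 0.43189$)
$C - p = \frac{130}{301} - \sqrt{463286}$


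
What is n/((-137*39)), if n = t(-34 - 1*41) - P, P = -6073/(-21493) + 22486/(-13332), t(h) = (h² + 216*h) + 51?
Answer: 1507596921931/765504101934 ≈ 1.9694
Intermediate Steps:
t(h) = 51 + h² + 216*h
P = -201163181/143272338 (P = -6073*(-1/21493) + 22486*(-1/13332) = 6073/21493 - 11243/6666 = -201163181/143272338 ≈ -1.4041)
n = -1507596921931/143272338 (n = (51 + (-34 - 1*41)² + 216*(-34 - 1*41)) - 1*(-201163181/143272338) = (51 + (-34 - 41)² + 216*(-34 - 41)) + 201163181/143272338 = (51 + (-75)² + 216*(-75)) + 201163181/143272338 = (51 + 5625 - 16200) + 201163181/143272338 = -10524 + 201163181/143272338 = -1507596921931/143272338 ≈ -10523.)
n/((-137*39)) = -1507596921931/(143272338*((-137*39))) = -1507596921931/143272338/(-5343) = -1507596921931/143272338*(-1/5343) = 1507596921931/765504101934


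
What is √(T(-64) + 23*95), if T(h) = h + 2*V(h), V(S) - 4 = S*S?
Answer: √10321 ≈ 101.59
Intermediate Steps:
V(S) = 4 + S² (V(S) = 4 + S*S = 4 + S²)
T(h) = 8 + h + 2*h² (T(h) = h + 2*(4 + h²) = h + (8 + 2*h²) = 8 + h + 2*h²)
√(T(-64) + 23*95) = √((8 - 64 + 2*(-64)²) + 23*95) = √((8 - 64 + 2*4096) + 2185) = √((8 - 64 + 8192) + 2185) = √(8136 + 2185) = √10321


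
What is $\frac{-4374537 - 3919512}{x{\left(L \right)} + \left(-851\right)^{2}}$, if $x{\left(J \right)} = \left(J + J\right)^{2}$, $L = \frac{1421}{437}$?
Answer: $- \frac{1583906243481}{138308017733} \approx -11.452$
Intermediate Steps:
$L = \frac{1421}{437}$ ($L = 1421 \cdot \frac{1}{437} = \frac{1421}{437} \approx 3.2517$)
$x{\left(J \right)} = 4 J^{2}$ ($x{\left(J \right)} = \left(2 J\right)^{2} = 4 J^{2}$)
$\frac{-4374537 - 3919512}{x{\left(L \right)} + \left(-851\right)^{2}} = \frac{-4374537 - 3919512}{4 \left(\frac{1421}{437}\right)^{2} + \left(-851\right)^{2}} = - \frac{8294049}{4 \cdot \frac{2019241}{190969} + 724201} = - \frac{8294049}{\frac{8076964}{190969} + 724201} = - \frac{8294049}{\frac{138308017733}{190969}} = \left(-8294049\right) \frac{190969}{138308017733} = - \frac{1583906243481}{138308017733}$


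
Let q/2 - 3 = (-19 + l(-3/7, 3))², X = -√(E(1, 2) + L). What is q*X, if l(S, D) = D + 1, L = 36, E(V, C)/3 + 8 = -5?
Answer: -456*I*√3 ≈ -789.82*I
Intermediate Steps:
E(V, C) = -39 (E(V, C) = -24 + 3*(-5) = -24 - 15 = -39)
l(S, D) = 1 + D
X = -I*√3 (X = -√(-39 + 36) = -√(-3) = -I*√3 ≈ -1.732*I)
q = 456 (q = 6 + 2*(-19 + (1 + 3))² = 6 + 2*(-19 + 4)² = 6 + 2*(-15)² = 6 + 2*225 = 6 + 450 = 456)
q*X = 456*(-I*√3) = -456*I*√3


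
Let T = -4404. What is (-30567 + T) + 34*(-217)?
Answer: -42349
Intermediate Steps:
(-30567 + T) + 34*(-217) = (-30567 - 4404) + 34*(-217) = -34971 - 7378 = -42349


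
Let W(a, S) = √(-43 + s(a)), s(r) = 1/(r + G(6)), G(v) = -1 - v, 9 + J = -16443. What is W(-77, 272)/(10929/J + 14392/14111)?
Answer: 12897454*I*√75873/192635485 ≈ 18.442*I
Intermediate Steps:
J = -16452 (J = -9 - 16443 = -16452)
s(r) = 1/(-7 + r) (s(r) = 1/(r + (-1 - 1*6)) = 1/(r + (-1 - 6)) = 1/(r - 7) = 1/(-7 + r))
W(a, S) = √(-43 + 1/(-7 + a))
W(-77, 272)/(10929/J + 14392/14111) = √((302 - 43*(-77))/(-7 - 77))/(10929/(-16452) + 14392/14111) = √((302 + 3311)/(-84))/(10929*(-1/16452) + 14392*(1/14111)) = √(-1/84*3613)/(-3643/5484 + 14392/14111) = √(-3613/84)/(27519355/77384724) = (I*√75873/42)*(77384724/27519355) = 12897454*I*√75873/192635485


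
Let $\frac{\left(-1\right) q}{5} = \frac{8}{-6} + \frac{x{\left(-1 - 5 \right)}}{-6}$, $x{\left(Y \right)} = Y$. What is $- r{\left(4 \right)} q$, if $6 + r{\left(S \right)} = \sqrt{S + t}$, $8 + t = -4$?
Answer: $10 - \frac{10 i \sqrt{2}}{3} \approx 10.0 - 4.714 i$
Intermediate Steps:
$t = -12$ ($t = -8 - 4 = -12$)
$r{\left(S \right)} = -6 + \sqrt{-12 + S}$ ($r{\left(S \right)} = -6 + \sqrt{S - 12} = -6 + \sqrt{-12 + S}$)
$q = \frac{5}{3}$ ($q = - 5 \left(\frac{8}{-6} + \frac{-1 - 5}{-6}\right) = - 5 \left(8 \left(- \frac{1}{6}\right) - -1\right) = - 5 \left(- \frac{4}{3} + 1\right) = \left(-5\right) \left(- \frac{1}{3}\right) = \frac{5}{3} \approx 1.6667$)
$- r{\left(4 \right)} q = - (-6 + \sqrt{-12 + 4}) \frac{5}{3} = - (-6 + \sqrt{-8}) \frac{5}{3} = - (-6 + 2 i \sqrt{2}) \frac{5}{3} = \left(6 - 2 i \sqrt{2}\right) \frac{5}{3} = 10 - \frac{10 i \sqrt{2}}{3}$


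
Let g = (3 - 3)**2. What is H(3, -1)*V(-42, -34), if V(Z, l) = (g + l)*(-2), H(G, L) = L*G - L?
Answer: -136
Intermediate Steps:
H(G, L) = -L + G*L (H(G, L) = G*L - L = -L + G*L)
g = 0 (g = 0**2 = 0)
V(Z, l) = -2*l (V(Z, l) = (0 + l)*(-2) = l*(-2) = -2*l)
H(3, -1)*V(-42, -34) = (-(-1 + 3))*(-2*(-34)) = -1*2*68 = -2*68 = -136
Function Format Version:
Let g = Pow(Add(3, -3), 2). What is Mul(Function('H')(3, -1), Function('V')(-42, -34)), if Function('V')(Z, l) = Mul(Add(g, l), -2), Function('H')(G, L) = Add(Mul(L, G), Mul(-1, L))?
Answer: -136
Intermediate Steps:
Function('H')(G, L) = Add(Mul(-1, L), Mul(G, L)) (Function('H')(G, L) = Add(Mul(G, L), Mul(-1, L)) = Add(Mul(-1, L), Mul(G, L)))
g = 0 (g = Pow(0, 2) = 0)
Function('V')(Z, l) = Mul(-2, l) (Function('V')(Z, l) = Mul(Add(0, l), -2) = Mul(l, -2) = Mul(-2, l))
Mul(Function('H')(3, -1), Function('V')(-42, -34)) = Mul(Mul(-1, Add(-1, 3)), Mul(-2, -34)) = Mul(Mul(-1, 2), 68) = Mul(-2, 68) = -136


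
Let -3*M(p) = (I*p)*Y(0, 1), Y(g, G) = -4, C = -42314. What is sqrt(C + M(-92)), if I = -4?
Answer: I*sqrt(376410)/3 ≈ 204.51*I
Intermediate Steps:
M(p) = -16*p/3 (M(p) = -(-4*p)*(-4)/3 = -16*p/3)
sqrt(C + M(-92)) = sqrt(-42314 - 16/3*(-92)) = sqrt(-42314 + 1472/3) = sqrt(-125470/3) = I*sqrt(376410)/3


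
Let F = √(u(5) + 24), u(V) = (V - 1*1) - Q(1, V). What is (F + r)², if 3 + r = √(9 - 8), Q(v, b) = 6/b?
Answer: (10 - √670)²/25 ≈ 10.093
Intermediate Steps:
u(V) = -1 + V - 6/V (u(V) = (V - 1*1) - 6/V = (V - 1) - 6/V = (-1 + V) - 6/V = -1 + V - 6/V)
r = -2 (r = -3 + √(9 - 8) = -3 + √1 = -3 + 1 = -2)
F = √670/5 (F = √((-1 + 5 - 6/5) + 24) = √(14/5 + 24) = √(134/5) = √670/5 ≈ 5.1769)
(F + r)² = (√670/5 - 2)² = (-2 + √670/5)²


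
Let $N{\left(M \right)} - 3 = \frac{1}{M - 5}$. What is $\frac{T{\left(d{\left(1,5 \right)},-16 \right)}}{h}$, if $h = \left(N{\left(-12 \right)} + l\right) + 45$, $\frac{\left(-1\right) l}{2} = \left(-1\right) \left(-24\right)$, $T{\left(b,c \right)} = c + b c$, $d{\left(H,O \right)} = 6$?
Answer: $1904$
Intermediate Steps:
$N{\left(M \right)} = 3 + \frac{1}{-5 + M}$ ($N{\left(M \right)} = 3 + \frac{1}{M - 5} = 3 + \frac{1}{-5 + M}$)
$l = -48$ ($l = - 2 \left(\left(-1\right) \left(-24\right)\right) = \left(-2\right) 24 = -48$)
$h = - \frac{1}{17}$ ($h = \left(\frac{-14 + 3 \left(-12\right)}{-5 - 12} - 48\right) + 45 = \left(\frac{-14 - 36}{-17} - 48\right) + 45 = \left(\left(- \frac{1}{17}\right) \left(-50\right) - 48\right) + 45 = \left(\frac{50}{17} - 48\right) + 45 = - \frac{766}{17} + 45 = - \frac{1}{17} \approx -0.058824$)
$\frac{T{\left(d{\left(1,5 \right)},-16 \right)}}{h} = \frac{\left(-16\right) \left(1 + 6\right)}{- \frac{1}{17}} = \left(-16\right) 7 \left(-17\right) = \left(-112\right) \left(-17\right) = 1904$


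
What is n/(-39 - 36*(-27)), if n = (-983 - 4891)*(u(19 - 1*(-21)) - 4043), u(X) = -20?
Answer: 7955354/311 ≈ 25580.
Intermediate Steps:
n = 23866062 (n = (-983 - 4891)*(-20 - 4043) = -5874*(-4063) = 23866062)
n/(-39 - 36*(-27)) = 23866062/(-39 - 36*(-27)) = 23866062/(-39 + 972) = 23866062/933 = 23866062*(1/933) = 7955354/311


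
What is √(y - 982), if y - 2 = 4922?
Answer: 3*√438 ≈ 62.785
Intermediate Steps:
y = 4924 (y = 2 + 4922 = 4924)
√(y - 982) = √(4924 - 982) = √3942 = 3*√438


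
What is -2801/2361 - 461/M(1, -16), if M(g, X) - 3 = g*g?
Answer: -1099625/9444 ≈ -116.44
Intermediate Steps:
M(g, X) = 3 + g**2 (M(g, X) = 3 + g*g = 3 + g**2)
-2801/2361 - 461/M(1, -16) = -2801/2361 - 461/(3 + 1**2) = -2801*1/2361 - 461/(3 + 1) = -2801/2361 - 461/4 = -1099625/9444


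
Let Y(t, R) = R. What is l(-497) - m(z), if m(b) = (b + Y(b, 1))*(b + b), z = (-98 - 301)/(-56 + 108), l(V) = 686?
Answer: 789019/1352 ≈ 583.59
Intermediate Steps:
z = -399/52 ≈ -7.6731
m(b) = 2*b*(1 + b) (m(b) = (b + 1)*(b + b) = (1 + b)*(2*b) = 2*b*(1 + b))
l(-497) - m(z) = 686 - 2*(-399)*(1 - 399/52)/52 = 686 - 2*(-399)*(-347)/(52*52) = 686 - 1*138453/1352 = 686 - 138453/1352 = 789019/1352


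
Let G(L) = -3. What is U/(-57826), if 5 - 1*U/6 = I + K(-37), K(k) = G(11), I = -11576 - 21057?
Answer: -97923/28913 ≈ -3.3868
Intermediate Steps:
I = -32633
K(k) = -3
U = 195846 (U = 30 - 6*(-32633 - 3) = 30 - 6*(-32636) = 30 + 195816 = 195846)
U/(-57826) = 195846/(-57826) = 195846*(-1/57826) = -97923/28913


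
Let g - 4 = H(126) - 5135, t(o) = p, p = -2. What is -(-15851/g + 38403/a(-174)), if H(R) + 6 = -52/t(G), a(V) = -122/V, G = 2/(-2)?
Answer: -17077129682/311771 ≈ -54775.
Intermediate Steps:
G = -1 (G = 2*(-½) = -1)
t(o) = -2
H(R) = 20 (H(R) = -6 - 52/(-2) = -6 - 52*(-½) = -6 + 26 = 20)
g = -5111 (g = 4 + (20 - 5135) = 4 - 5115 = -5111)
-(-15851/g + 38403/a(-174)) = -(-15851/(-5111) + 38403/((-122/(-174)))) = -(-15851*(-1/5111) + 38403/((-122*(-1/174)))) = -(15851/5111 + 38403/(61/87)) = -(15851/5111 + 38403*(87/61)) = -(15851/5111 + 3341061/61) = -1*17077129682/311771 = -17077129682/311771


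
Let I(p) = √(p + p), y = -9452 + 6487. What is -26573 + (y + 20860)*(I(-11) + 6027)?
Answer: 107826592 + 17895*I*√22 ≈ 1.0783e+8 + 83935.0*I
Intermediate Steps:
y = -2965
I(p) = √2*√p (I(p) = √(2*p) = √2*√p)
-26573 + (y + 20860)*(I(-11) + 6027) = -26573 + (-2965 + 20860)*(√2*√(-11) + 6027) = -26573 + 17895*(√2*(I*√11) + 6027) = -26573 + 17895*(I*√22 + 6027) = -26573 + 17895*(6027 + I*√22) = -26573 + (107853165 + 17895*I*√22) = 107826592 + 17895*I*√22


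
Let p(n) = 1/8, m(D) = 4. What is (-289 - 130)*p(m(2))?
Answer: -419/8 ≈ -52.375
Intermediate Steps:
p(n) = ⅛
(-289 - 130)*p(m(2)) = (-289 - 130)*(⅛) = -419*⅛ = -419/8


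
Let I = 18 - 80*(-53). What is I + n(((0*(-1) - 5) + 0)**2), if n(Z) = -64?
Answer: 4194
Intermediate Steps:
I = 4258 (I = 18 + 4240 = 4258)
I + n(((0*(-1) - 5) + 0)**2) = 4258 - 64 = 4194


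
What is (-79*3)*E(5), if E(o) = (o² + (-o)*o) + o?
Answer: -1185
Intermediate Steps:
E(o) = o (E(o) = (o² - o²) + o = 0 + o = o)
(-79*3)*E(5) = -79*3*5 = -237*5 = -1185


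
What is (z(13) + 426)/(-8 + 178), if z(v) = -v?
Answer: 413/170 ≈ 2.4294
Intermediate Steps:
(z(13) + 426)/(-8 + 178) = (-1*13 + 426)/(-8 + 178) = (-13 + 426)/170 = 413*(1/170) = 413/170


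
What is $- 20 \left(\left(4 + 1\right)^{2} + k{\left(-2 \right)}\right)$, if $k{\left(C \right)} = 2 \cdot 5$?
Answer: $-700$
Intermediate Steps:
$k{\left(C \right)} = 10$
$- 20 \left(\left(4 + 1\right)^{2} + k{\left(-2 \right)}\right) = - 20 \left(\left(4 + 1\right)^{2} + 10\right) = - 20 \left(5^{2} + 10\right) = - 20 \left(25 + 10\right) = \left(-20\right) 35 = -700$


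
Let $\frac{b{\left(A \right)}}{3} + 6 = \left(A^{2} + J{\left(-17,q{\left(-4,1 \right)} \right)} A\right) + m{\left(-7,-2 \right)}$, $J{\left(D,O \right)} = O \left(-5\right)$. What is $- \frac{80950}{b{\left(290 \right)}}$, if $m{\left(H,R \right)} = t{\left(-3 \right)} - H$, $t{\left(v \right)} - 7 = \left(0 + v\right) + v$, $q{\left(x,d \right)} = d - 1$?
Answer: $- \frac{40475}{126153} \approx -0.32084$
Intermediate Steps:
$q{\left(x,d \right)} = -1 + d$
$t{\left(v \right)} = 7 + 2 v$ ($t{\left(v \right)} = 7 + \left(\left(0 + v\right) + v\right) = 7 + \left(v + v\right) = 7 + 2 v$)
$m{\left(H,R \right)} = 1 - H$ ($m{\left(H,R \right)} = \left(7 + 2 \left(-3\right)\right) - H = \left(7 - 6\right) - H = 1 - H$)
$J{\left(D,O \right)} = - 5 O$
$b{\left(A \right)} = 6 + 3 A^{2}$ ($b{\left(A \right)} = -18 + 3 \left(\left(A^{2} + - 5 \left(-1 + 1\right) A\right) + \left(1 - -7\right)\right) = -18 + 3 \left(\left(A^{2} + \left(-5\right) 0 A\right) + \left(1 + 7\right)\right) = -18 + 3 \left(\left(A^{2} + 0 A\right) + 8\right) = -18 + 3 \left(\left(A^{2} + 0\right) + 8\right) = -18 + 3 \left(A^{2} + 8\right) = -18 + 3 \left(8 + A^{2}\right) = -18 + \left(24 + 3 A^{2}\right) = 6 + 3 A^{2}$)
$- \frac{80950}{b{\left(290 \right)}} = - \frac{80950}{6 + 3 \cdot 290^{2}} = - \frac{80950}{6 + 3 \cdot 84100} = - \frac{80950}{6 + 252300} = - \frac{80950}{252306} = \left(-80950\right) \frac{1}{252306} = - \frac{40475}{126153}$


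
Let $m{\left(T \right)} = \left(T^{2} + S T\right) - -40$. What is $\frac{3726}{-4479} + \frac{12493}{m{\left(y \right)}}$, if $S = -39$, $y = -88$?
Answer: $\frac{4721777}{16745488} \approx 0.28197$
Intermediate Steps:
$m{\left(T \right)} = 40 + T^{2} - 39 T$ ($m{\left(T \right)} = \left(T^{2} - 39 T\right) - -40 = \left(T^{2} - 39 T\right) + 40 = 40 + T^{2} - 39 T$)
$\frac{3726}{-4479} + \frac{12493}{m{\left(y \right)}} = \frac{3726}{-4479} + \frac{12493}{40 + \left(-88\right)^{2} - -3432} = 3726 \left(- \frac{1}{4479}\right) + \frac{12493}{40 + 7744 + 3432} = - \frac{1242}{1493} + \frac{12493}{11216} = \frac{4721777}{16745488}$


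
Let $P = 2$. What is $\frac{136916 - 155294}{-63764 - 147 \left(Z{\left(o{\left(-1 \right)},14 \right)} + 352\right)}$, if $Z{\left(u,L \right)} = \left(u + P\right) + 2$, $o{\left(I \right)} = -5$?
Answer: $\frac{18378}{115361} \approx 0.15931$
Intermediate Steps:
$Z{\left(u,L \right)} = 4 + u$ ($Z{\left(u,L \right)} = \left(u + 2\right) + 2 = \left(2 + u\right) + 2 = 4 + u$)
$\frac{136916 - 155294}{-63764 - 147 \left(Z{\left(o{\left(-1 \right)},14 \right)} + 352\right)} = \frac{136916 - 155294}{-63764 - 147 \left(\left(4 - 5\right) + 352\right)} = - \frac{18378}{-63764 - 147 \left(-1 + 352\right)} = - \frac{18378}{-63764 - 51597} = - \frac{18378}{-115361} = \left(-18378\right) \left(- \frac{1}{115361}\right) = \frac{18378}{115361}$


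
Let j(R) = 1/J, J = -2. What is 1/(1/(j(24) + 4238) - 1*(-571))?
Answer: 8475/4839227 ≈ 0.0017513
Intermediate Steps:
j(R) = -½ (j(R) = 1/(-2) = -½)
1/(1/(j(24) + 4238) - 1*(-571)) = 1/(1/(-½ + 4238) - 1*(-571)) = 1/(1/(8475/2) + 571) = 1/(2/8475 + 571) = 1/(4839227/8475) = 8475/4839227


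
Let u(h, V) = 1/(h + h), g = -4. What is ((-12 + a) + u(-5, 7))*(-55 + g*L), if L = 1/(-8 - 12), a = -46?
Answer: 79597/25 ≈ 3183.9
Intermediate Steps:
u(h, V) = 1/(2*h)
L = -1/20 (L = 1/(-20) = -1/20 ≈ -0.050000)
((-12 + a) + u(-5, 7))*(-55 + g*L) = ((-12 - 46) + (½)/(-5))*(-55 - 4*(-1/20)) = (-58 + (½)*(-⅕))*(-55 + ⅕) = (-58 - ⅒)*(-274/5) = -581/10*(-274/5) = 79597/25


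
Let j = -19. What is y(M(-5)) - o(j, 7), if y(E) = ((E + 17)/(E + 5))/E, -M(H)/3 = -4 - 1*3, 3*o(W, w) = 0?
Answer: 19/273 ≈ 0.069597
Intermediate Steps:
o(W, w) = 0 (o(W, w) = (⅓)*0 = 0)
M(H) = 21 (M(H) = -3*(-4 - 1*3) = -3*(-4 - 3) = -3*(-7) = 21)
y(E) = (17 + E)/(E*(5 + E)) (y(E) = ((17 + E)/(5 + E))/E = (17 + E)/(E*(5 + E)))
y(M(-5)) - o(j, 7) = (17 + 21)/(21*(5 + 21)) - 1*0 = (1/21)*38/26 + 0 = (1/21)*(1/26)*38 + 0 = 19/273 + 0 = 19/273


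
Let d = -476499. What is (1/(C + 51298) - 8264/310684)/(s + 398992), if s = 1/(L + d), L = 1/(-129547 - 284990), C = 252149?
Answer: -123818246648764868084/1857510282228147635546925687 ≈ -6.6658e-8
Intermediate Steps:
L = -1/414537 (L = 1/(-414537) = -1/414537 ≈ -2.4123e-6)
s = -414537/197526465964 (s = 1/(-1/414537 - 476499) = 1/(-197526465964/414537) = -414537/197526465964 ≈ -2.0986e-6)
(1/(C + 51298) - 8264/310684)/(s + 398992) = (1/(252149 + 51298) - 8264/310684)/(-414537/197526465964 + 398992) = (1/303447 - 8264*1/310684)/(78811479707493751/197526465964) = (1/303447 - 2066/77671)*(197526465964/78811479707493751) = -626843831/23569031937*197526465964/78811479707493751 = -123818246648764868084/1857510282228147635546925687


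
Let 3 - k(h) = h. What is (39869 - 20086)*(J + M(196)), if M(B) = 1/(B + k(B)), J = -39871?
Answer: -2366284196/3 ≈ -7.8876e+8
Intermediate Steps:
k(h) = 3 - h
M(B) = ⅓ (M(B) = 1/(B + (3 - B)) = 1/3 = ⅓)
(39869 - 20086)*(J + M(196)) = (39869 - 20086)*(-39871 + ⅓) = 19783*(-119612/3) = -2366284196/3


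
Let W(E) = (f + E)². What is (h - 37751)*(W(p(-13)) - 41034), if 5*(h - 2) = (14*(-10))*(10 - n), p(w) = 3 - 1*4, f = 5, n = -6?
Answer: 1566764546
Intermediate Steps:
p(w) = -1 (p(w) = 3 - 4 = -1)
h = -446 (h = 2 + ((14*(-10))*(10 - 1*(-6)))/5 = 2 + (-140*(10 + 6))/5 = 2 + (-140*16)/5 = 2 + (⅕)*(-2240) = 2 - 448 = -446)
W(E) = (5 + E)²
(h - 37751)*(W(p(-13)) - 41034) = (-446 - 37751)*((5 - 1)² - 41034) = -38197*(4² - 41034) = -38197*(16 - 41034) = -38197*(-41018) = 1566764546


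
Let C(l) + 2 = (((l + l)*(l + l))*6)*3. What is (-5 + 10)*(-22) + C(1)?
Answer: -40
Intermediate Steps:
C(l) = -2 + 72*l² (C(l) = -2 + (((l + l)*(l + l))*6)*3 = -2 + (((2*l)*(2*l))*6)*3 = -2 + ((4*l²)*6)*3 = -2 + (24*l²)*3 = -2 + 72*l²)
(-5 + 10)*(-22) + C(1) = (-5 + 10)*(-22) + (-2 + 72*1²) = 5*(-22) + (-2 + 72*1) = -110 + (-2 + 72) = -110 + 70 = -40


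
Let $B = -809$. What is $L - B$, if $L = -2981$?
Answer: $-2172$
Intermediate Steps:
$L - B = -2981 - -809 = -2981 + 809 = -2172$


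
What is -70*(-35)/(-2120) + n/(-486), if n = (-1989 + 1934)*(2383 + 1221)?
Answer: 20951785/51516 ≈ 406.70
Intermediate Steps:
n = -198220 (n = -55*3604 = -198220)
-70*(-35)/(-2120) + n/(-486) = -70*(-35)/(-2120) - 198220/(-486) = 2450*(-1/2120) - 198220*(-1/486) = -245/212 + 99110/243 = 20951785/51516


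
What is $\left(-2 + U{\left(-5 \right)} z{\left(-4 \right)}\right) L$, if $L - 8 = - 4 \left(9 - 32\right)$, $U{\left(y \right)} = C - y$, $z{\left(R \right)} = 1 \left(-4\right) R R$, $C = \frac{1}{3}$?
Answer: $- \frac{103000}{3} \approx -34333.0$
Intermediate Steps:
$C = \frac{1}{3} \approx 0.33333$
$z{\left(R \right)} = - 4 R^{2}$ ($z{\left(R \right)} = - 4 R R = - 4 R^{2}$)
$U{\left(y \right)} = \frac{1}{3} - y$
$L = 100$ ($L = 8 - 4 \left(9 - 32\right) = 8 - -92 = 8 + 92 = 100$)
$\left(-2 + U{\left(-5 \right)} z{\left(-4 \right)}\right) L = \left(-2 + \left(\frac{1}{3} - -5\right) \left(- 4 \left(-4\right)^{2}\right)\right) 100 = \left(-2 + \left(\frac{1}{3} + 5\right) \left(\left(-4\right) 16\right)\right) 100 = \left(-2 + \frac{16}{3} \left(-64\right)\right) 100 = \left(-2 - \frac{1024}{3}\right) 100 = \left(- \frac{1030}{3}\right) 100 = - \frac{103000}{3}$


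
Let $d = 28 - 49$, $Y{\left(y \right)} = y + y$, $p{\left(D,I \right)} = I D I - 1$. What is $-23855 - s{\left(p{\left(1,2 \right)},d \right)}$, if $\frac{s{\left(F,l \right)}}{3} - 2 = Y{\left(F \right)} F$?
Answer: $-23915$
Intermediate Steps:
$p{\left(D,I \right)} = -1 + D I^{2}$ ($p{\left(D,I \right)} = D I I - 1 = D I^{2} - 1 = -1 + D I^{2}$)
$Y{\left(y \right)} = 2 y$
$d = -21$
$s{\left(F,l \right)} = 6 + 6 F^{2}$ ($s{\left(F,l \right)} = 6 + 3 \cdot 2 F F = 6 + 3 \cdot 2 F^{2} = 6 + 6 F^{2}$)
$-23855 - s{\left(p{\left(1,2 \right)},d \right)} = -23855 - \left(6 + 6 \left(-1 + 1 \cdot 2^{2}\right)^{2}\right) = -23855 - \left(6 + 6 \left(-1 + 1 \cdot 4\right)^{2}\right) = -23855 - \left(6 + 6 \left(-1 + 4\right)^{2}\right) = -23855 - \left(6 + 6 \cdot 3^{2}\right) = -23855 - \left(6 + 6 \cdot 9\right) = -23855 - \left(6 + 54\right) = -23855 - 60 = -23915$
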